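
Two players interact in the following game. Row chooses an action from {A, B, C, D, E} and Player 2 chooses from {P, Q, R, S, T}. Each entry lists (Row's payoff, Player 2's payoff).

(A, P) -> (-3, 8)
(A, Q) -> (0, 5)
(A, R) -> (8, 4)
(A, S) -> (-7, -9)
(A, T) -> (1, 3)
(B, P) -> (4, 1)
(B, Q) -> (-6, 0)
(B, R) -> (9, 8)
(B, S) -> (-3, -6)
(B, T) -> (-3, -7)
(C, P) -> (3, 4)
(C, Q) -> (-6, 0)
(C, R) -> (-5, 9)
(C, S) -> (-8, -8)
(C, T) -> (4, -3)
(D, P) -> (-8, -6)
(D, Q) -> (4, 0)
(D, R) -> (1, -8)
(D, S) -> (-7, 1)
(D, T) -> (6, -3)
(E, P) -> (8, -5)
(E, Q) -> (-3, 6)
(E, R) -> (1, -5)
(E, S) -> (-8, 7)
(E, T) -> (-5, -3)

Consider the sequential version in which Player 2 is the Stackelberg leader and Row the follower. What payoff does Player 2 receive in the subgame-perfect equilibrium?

Solve by backward induction (Player 2 leads).
- P: Row compares -3, 4, 3, -8, 8 and picks E; Player 2 would get -5.
- Q: Row compares 0, -6, -6, 4, -3 and picks D; Player 2 would get 0.
- R: Row compares 8, 9, -5, 1, 1 and picks B; Player 2 would get 8.
- S: Row compares -7, -3, -8, -7, -8 and picks B; Player 2 would get -6.
- T: Row compares 1, -3, 4, 6, -5 and picks D; Player 2 would get -3.
Player 2's induced payoffs are -5, 0, 8, -6, -3, so Player 2 commits to R. Subgame-perfect outcome: (B, R) with payoffs (9, 8).

8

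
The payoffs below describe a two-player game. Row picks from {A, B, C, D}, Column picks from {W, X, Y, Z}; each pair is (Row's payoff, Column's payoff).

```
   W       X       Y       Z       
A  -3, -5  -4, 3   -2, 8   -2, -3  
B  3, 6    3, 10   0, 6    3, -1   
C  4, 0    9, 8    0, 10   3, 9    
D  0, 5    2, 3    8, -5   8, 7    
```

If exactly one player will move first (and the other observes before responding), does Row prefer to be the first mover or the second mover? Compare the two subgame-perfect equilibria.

If Row leads: Column's best replies are A→Y, B→X, C→Y, D→Z; Row's induced payoffs -2, 3, 0, 8; outcome (D, Z), payoffs (8, 7).
If Column leads: Row's best replies are W→C, X→C, Y→D, Z→D; Column's induced payoffs 0, 8, -5, 7; outcome (C, X), payoffs (9, 8).
Row gets 8 moving first and 9 moving second, so Row prefers to move second.

second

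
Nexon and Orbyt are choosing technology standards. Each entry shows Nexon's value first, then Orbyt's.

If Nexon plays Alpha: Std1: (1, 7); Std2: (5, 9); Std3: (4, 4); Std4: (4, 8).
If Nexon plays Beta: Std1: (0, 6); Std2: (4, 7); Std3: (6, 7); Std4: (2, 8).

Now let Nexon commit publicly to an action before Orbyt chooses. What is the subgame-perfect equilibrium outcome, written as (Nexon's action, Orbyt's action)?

Solve by backward induction (Nexon leads).
- Alpha: BR = Std2, leader payoff 5.
- Beta: BR = Std4, leader payoff 2.
Among 5, 2, the best is 5 at Alpha. Subgame-perfect outcome: (Alpha, Std2) with payoffs (5, 9).

(Alpha, Std2)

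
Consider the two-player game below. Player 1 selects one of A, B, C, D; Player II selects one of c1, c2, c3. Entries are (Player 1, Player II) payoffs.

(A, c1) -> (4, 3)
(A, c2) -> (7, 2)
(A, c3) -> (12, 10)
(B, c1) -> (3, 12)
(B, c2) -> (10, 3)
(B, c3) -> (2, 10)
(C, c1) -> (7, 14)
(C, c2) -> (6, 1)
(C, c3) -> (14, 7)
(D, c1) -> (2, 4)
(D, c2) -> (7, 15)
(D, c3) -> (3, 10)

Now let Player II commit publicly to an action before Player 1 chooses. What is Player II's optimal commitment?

Backward induction with Player II moving first.
- c1: Player 1 compares 4, 3, 7, 2 and picks C; Player II would get 14.
- c2: Player 1 compares 7, 10, 6, 7 and picks B; Player II would get 3.
- c3: Player 1 compares 12, 2, 14, 3 and picks C; Player II would get 7.
Maximizing over 14, 3, 7, Player II chooses c1. Subgame-perfect outcome: (C, c1) with payoffs (7, 14).

c1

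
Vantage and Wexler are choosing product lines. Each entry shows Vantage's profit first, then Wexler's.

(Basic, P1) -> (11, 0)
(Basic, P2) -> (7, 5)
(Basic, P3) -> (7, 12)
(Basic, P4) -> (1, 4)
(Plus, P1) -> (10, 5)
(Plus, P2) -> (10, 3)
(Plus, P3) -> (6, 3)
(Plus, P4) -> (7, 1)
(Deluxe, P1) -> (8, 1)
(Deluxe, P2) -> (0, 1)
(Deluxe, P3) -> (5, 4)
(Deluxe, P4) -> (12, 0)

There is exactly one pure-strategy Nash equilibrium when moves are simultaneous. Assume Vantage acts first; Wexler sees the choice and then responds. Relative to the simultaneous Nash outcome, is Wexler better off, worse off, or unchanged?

worse off

Work backward from Wexler's decision.
- Basic → Wexler plays P3 (best of 0, 5, 12, 4); Vantage gets 7.
- Plus → Wexler plays P1 (best of 5, 3, 3, 1); Vantage gets 10.
- Deluxe → Wexler plays P3 (best of 1, 1, 4, 0); Vantage gets 5.
Maximizing over 7, 10, 5, Vantage chooses Plus. Subgame-perfect outcome: (Plus, P1) with payoffs (10, 5).
Now find the simultaneous Nash equilibrium.
Vantage's best replies: P1→Basic; P2→Plus; P3→Basic; P4→Deluxe.
Wexler's best replies: Basic→P3; Plus→P1; Deluxe→P3.
The unique mutual best reply is (Basic, P3), giving (7, 12).
Wexler earns 5 sequentially versus 12 at the Nash outcome: worse off.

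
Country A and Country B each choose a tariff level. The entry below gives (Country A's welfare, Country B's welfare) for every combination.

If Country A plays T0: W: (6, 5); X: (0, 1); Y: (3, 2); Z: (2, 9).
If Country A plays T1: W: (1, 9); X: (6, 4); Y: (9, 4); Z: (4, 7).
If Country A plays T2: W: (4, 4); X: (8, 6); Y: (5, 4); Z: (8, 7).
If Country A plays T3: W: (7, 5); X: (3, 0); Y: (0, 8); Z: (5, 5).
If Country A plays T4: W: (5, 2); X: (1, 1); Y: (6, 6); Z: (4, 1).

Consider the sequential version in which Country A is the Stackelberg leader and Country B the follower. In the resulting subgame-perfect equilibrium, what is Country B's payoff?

Work backward from Country B's decision.
- T0: Country B compares 5, 1, 2, 9 and picks Z; Country A would get 2.
- T1: Country B compares 9, 4, 4, 7 and picks W; Country A would get 1.
- T2: Country B compares 4, 6, 4, 7 and picks Z; Country A would get 8.
- T3: Country B compares 5, 0, 8, 5 and picks Y; Country A would get 0.
- T4: Country B compares 2, 1, 6, 1 and picks Y; Country A would get 6.
Maximizing over 2, 1, 8, 0, 6, Country A chooses T2. Subgame-perfect outcome: (T2, Z) with payoffs (8, 7).

7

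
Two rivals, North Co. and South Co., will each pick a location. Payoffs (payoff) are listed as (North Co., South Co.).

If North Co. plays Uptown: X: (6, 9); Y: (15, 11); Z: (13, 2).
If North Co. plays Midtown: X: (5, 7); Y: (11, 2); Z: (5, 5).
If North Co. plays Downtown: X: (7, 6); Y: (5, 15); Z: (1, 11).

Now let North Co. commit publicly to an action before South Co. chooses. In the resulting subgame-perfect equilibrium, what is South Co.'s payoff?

Backward induction with North Co. moving first.
- Uptown: South Co. compares 9, 11, 2 and picks Y; North Co. would get 15.
- Midtown: South Co. compares 7, 2, 5 and picks X; North Co. would get 5.
- Downtown: South Co. compares 6, 15, 11 and picks Y; North Co. would get 5.
Maximizing over 15, 5, 5, North Co. chooses Uptown. Subgame-perfect outcome: (Uptown, Y) with payoffs (15, 11).

11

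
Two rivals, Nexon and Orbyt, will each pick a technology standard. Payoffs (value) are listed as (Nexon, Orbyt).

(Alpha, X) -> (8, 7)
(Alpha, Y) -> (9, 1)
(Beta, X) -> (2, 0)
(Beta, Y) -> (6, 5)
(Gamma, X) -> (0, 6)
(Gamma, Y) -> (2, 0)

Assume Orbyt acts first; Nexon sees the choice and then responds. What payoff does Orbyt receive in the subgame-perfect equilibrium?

Solve by backward induction (Orbyt leads).
- X: BR = Alpha, leader payoff 7.
- Y: BR = Alpha, leader payoff 1.
Maximizing over 7, 1, Orbyt chooses X. Subgame-perfect outcome: (Alpha, X) with payoffs (8, 7).

7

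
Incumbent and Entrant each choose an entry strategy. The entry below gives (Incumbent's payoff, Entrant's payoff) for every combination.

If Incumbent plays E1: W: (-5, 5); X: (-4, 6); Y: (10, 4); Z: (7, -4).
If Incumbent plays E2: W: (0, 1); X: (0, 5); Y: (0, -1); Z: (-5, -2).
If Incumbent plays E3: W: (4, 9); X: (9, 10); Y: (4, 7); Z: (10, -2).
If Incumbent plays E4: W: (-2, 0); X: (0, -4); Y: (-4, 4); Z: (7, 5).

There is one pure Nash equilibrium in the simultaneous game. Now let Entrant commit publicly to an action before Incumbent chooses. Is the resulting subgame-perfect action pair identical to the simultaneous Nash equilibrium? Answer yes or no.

Backward induction with Entrant moving first.
- W: BR = E3, leader payoff 9.
- X: BR = E3, leader payoff 10.
- Y: BR = E1, leader payoff 4.
- Z: BR = E3, leader payoff -2.
Entrant's induced payoffs are 9, 10, 4, -2, so Entrant commits to X. Subgame-perfect outcome: (E3, X) with payoffs (9, 10).
Under simultaneous play:
Incumbent's best replies: W→E3; X→E3; Y→E1; Z→E3.
Entrant's best replies: E1→X; E2→X; E3→X; E4→Z.
The unique mutual best reply is (E3, X), giving (9, 10).
Sequential outcome (E3, X) coincides with the Nash profile (E3, X).

yes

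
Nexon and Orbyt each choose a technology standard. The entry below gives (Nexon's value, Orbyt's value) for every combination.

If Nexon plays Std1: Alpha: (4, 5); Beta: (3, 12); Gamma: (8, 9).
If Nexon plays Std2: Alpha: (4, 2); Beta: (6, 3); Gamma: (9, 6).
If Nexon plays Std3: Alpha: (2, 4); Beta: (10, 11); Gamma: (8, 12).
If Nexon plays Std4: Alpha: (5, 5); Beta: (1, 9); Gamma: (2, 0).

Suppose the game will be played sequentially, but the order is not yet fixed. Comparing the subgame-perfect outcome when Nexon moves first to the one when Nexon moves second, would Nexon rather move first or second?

second

If Nexon leads: Orbyt's best replies are Std1→Beta, Std2→Gamma, Std3→Gamma, Std4→Beta; Nexon's induced payoffs 3, 9, 8, 1; outcome (Std2, Gamma), payoffs (9, 6).
If Orbyt leads: Nexon's best replies are Alpha→Std4, Beta→Std3, Gamma→Std2; Orbyt's induced payoffs 5, 11, 6; outcome (Std3, Beta), payoffs (10, 11).
Nexon gets 9 moving first and 10 moving second, so Nexon prefers to move second.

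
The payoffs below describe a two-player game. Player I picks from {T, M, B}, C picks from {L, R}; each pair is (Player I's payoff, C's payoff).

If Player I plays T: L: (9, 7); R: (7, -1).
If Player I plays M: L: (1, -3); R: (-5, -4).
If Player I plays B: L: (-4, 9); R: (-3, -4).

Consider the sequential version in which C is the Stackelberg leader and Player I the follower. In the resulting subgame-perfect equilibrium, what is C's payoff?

7

Work backward from Player I's decision.
- L → Player I plays T (best of 9, 1, -4); C gets 7.
- R → Player I plays T (best of 7, -5, -3); C gets -1.
Among 7, -1, the best is 7 at L. Subgame-perfect outcome: (T, L) with payoffs (9, 7).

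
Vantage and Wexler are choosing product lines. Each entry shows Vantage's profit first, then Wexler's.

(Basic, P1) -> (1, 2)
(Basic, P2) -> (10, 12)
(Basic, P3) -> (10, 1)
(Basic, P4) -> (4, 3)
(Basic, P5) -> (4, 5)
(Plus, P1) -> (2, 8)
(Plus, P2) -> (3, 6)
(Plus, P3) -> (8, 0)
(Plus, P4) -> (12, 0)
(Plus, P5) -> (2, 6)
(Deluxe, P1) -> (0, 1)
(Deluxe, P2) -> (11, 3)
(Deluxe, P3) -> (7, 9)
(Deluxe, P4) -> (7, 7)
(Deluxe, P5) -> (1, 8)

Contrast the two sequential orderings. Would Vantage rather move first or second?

first

If Vantage leads: Wexler's best replies are Basic→P2, Plus→P1, Deluxe→P3; Vantage's induced payoffs 10, 2, 7; outcome (Basic, P2), payoffs (10, 12).
If Wexler leads: Vantage's best replies are P1→Plus, P2→Deluxe, P3→Basic, P4→Plus, P5→Basic; Wexler's induced payoffs 8, 3, 1, 0, 5; outcome (Plus, P1), payoffs (2, 8).
Vantage gets 10 moving first and 2 moving second, so Vantage prefers to move first.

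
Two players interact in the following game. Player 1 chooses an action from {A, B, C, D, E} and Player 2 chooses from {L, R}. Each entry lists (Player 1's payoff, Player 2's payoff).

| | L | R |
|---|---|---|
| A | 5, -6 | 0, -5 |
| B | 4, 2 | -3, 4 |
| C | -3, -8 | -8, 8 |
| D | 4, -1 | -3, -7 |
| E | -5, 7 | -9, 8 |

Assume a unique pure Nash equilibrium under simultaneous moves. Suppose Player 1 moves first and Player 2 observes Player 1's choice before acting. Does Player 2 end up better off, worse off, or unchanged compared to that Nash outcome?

Solve by backward induction (Player 1 leads).
- A → Player 2 plays R (best of -6, -5); Player 1 gets 0.
- B → Player 2 plays R (best of 2, 4); Player 1 gets -3.
- C → Player 2 plays R (best of -8, 8); Player 1 gets -8.
- D → Player 2 plays L (best of -1, -7); Player 1 gets 4.
- E → Player 2 plays R (best of 7, 8); Player 1 gets -9.
Among 0, -3, -8, 4, -9, the best is 4 at D. Subgame-perfect outcome: (D, L) with payoffs (4, -1).
For the simultaneous game, intersect best replies.
Player 1's best replies: L→A; R→A.
Player 2's best replies: A→R; B→R; C→R; D→L; E→R.
Only (A, R) has each player best-responding; Nash payoffs (0, -5).
Player 2 earns -1 sequentially versus -5 at the Nash outcome: better off.

better off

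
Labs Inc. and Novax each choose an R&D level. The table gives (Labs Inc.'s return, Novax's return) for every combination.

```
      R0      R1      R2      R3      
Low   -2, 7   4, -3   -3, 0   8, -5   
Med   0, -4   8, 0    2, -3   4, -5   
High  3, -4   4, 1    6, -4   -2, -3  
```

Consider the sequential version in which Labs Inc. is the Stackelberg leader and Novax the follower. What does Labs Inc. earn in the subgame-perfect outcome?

Work backward from Novax's decision.
- Low: BR = R0, leader payoff -2.
- Med: BR = R1, leader payoff 8.
- High: BR = R1, leader payoff 4.
Maximizing over -2, 8, 4, Labs Inc. chooses Med. Subgame-perfect outcome: (Med, R1) with payoffs (8, 0).

8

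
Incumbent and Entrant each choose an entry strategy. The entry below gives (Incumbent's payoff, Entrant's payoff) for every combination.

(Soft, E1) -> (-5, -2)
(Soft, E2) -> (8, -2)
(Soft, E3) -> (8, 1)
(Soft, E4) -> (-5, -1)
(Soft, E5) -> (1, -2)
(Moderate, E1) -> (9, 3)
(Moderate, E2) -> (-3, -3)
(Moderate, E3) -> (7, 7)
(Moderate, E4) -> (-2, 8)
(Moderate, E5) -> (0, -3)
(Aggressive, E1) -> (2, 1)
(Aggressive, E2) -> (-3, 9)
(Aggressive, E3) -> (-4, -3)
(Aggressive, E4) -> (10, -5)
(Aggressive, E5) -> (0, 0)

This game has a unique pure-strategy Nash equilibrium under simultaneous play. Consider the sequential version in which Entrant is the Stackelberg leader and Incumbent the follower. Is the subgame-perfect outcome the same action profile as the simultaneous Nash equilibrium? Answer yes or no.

no

Backward induction with Entrant moving first.
- E1: Incumbent compares -5, 9, 2 and picks Moderate; Entrant would get 3.
- E2: Incumbent compares 8, -3, -3 and picks Soft; Entrant would get -2.
- E3: Incumbent compares 8, 7, -4 and picks Soft; Entrant would get 1.
- E4: Incumbent compares -5, -2, 10 and picks Aggressive; Entrant would get -5.
- E5: Incumbent compares 1, 0, 0 and picks Soft; Entrant would get -2.
Among 3, -2, 1, -5, -2, the best is 3 at E1. Subgame-perfect outcome: (Moderate, E1) with payoffs (9, 3).
Under simultaneous play:
Incumbent's best replies: E1→Moderate; E2→Soft; E3→Soft; E4→Aggressive; E5→Soft.
Entrant's best replies: Soft→E3; Moderate→E4; Aggressive→E2.
The unique mutual best reply is (Soft, E3), giving (8, 1).
Sequential outcome (Moderate, E1) differs from the Nash profile (Soft, E3).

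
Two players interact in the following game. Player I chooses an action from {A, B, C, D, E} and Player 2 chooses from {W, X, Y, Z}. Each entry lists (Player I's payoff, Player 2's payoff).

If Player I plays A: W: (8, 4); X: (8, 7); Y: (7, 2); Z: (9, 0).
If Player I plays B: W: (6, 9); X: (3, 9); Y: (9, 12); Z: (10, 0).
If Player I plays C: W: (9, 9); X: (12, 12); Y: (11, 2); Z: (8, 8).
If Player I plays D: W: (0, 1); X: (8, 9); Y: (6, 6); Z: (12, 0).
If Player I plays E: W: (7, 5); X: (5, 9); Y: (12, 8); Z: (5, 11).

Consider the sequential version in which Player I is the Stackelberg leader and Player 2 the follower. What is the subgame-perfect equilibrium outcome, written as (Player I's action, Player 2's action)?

Solve by backward induction (Player I leads).
- A: BR = X, leader payoff 8.
- B: BR = Y, leader payoff 9.
- C: BR = X, leader payoff 12.
- D: BR = X, leader payoff 8.
- E: BR = Z, leader payoff 5.
Among 8, 9, 12, 8, 5, the best is 12 at C. Subgame-perfect outcome: (C, X) with payoffs (12, 12).

(C, X)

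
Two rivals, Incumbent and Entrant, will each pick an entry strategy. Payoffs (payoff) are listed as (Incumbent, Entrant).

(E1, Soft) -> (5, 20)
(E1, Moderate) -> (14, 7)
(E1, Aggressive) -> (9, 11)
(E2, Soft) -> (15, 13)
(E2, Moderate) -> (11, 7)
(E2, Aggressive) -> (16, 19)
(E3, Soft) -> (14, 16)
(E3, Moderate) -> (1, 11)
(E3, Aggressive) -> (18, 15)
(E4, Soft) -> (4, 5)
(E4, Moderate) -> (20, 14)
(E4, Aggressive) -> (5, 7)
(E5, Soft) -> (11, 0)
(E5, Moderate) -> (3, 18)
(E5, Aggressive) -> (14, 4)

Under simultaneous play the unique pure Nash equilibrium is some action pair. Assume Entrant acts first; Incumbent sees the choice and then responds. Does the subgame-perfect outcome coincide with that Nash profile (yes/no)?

Incumbent best-responds to each possible Entrant move:
- Soft → Incumbent plays E2 (best of 5, 15, 14, 4, 11); Entrant gets 13.
- Moderate → Incumbent plays E4 (best of 14, 11, 1, 20, 3); Entrant gets 14.
- Aggressive → Incumbent plays E3 (best of 9, 16, 18, 5, 14); Entrant gets 15.
Maximizing over 13, 14, 15, Entrant chooses Aggressive. Subgame-perfect outcome: (E3, Aggressive) with payoffs (18, 15).
For the simultaneous game, intersect best replies.
Incumbent's best replies: Soft→E2; Moderate→E4; Aggressive→E3.
Entrant's best replies: E1→Soft; E2→Aggressive; E3→Soft; E4→Moderate; E5→Moderate.
The unique mutual best reply is (E4, Moderate), giving (20, 14).
Sequential outcome (E3, Aggressive) differs from the Nash profile (E4, Moderate).

no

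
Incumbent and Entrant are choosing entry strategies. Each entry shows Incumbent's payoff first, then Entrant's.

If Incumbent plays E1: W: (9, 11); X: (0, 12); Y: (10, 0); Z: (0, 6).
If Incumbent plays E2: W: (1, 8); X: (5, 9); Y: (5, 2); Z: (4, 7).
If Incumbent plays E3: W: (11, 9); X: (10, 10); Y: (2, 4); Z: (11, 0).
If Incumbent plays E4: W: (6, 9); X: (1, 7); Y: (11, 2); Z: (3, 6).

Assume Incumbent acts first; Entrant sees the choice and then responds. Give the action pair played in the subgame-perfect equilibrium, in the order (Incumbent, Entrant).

(E3, X)

Work backward from Entrant's decision.
- E1: BR = X, leader payoff 0.
- E2: BR = X, leader payoff 5.
- E3: BR = X, leader payoff 10.
- E4: BR = W, leader payoff 6.
Maximizing over 0, 5, 10, 6, Incumbent chooses E3. Subgame-perfect outcome: (E3, X) with payoffs (10, 10).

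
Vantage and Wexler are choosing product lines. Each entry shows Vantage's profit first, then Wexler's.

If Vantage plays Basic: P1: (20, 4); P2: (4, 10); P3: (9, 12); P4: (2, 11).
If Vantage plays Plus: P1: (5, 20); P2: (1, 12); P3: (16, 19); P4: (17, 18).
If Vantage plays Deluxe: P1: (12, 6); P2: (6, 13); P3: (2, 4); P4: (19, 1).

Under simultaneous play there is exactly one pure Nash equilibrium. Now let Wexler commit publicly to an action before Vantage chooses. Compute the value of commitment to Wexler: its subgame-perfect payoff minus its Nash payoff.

6

Work backward from Vantage's decision.
- P1: BR = Basic, leader payoff 4.
- P2: BR = Deluxe, leader payoff 13.
- P3: BR = Plus, leader payoff 19.
- P4: BR = Deluxe, leader payoff 1.
Wexler's induced payoffs are 4, 13, 19, 1, so Wexler commits to P3. Subgame-perfect outcome: (Plus, P3) with payoffs (16, 19).
Now find the simultaneous Nash equilibrium.
Vantage's best replies: P1→Basic; P2→Deluxe; P3→Plus; P4→Deluxe.
Wexler's best replies: Basic→P3; Plus→P1; Deluxe→P2.
The unique mutual best reply is (Deluxe, P2), giving (6, 13).
Wexler's commitment gain: 19 − 13 = 6.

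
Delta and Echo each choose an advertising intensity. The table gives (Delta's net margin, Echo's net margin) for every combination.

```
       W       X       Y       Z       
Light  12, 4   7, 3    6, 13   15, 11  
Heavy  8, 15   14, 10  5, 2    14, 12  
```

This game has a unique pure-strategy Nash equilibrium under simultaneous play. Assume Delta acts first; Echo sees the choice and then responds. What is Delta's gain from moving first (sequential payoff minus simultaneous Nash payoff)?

2

Echo best-responds to each possible Delta move:
- Light: BR = Y, leader payoff 6.
- Heavy: BR = W, leader payoff 8.
Among 6, 8, the best is 8 at Heavy. Subgame-perfect outcome: (Heavy, W) with payoffs (8, 15).
Under simultaneous play:
Delta's best replies: W→Light; X→Heavy; Y→Light; Z→Light.
Echo's best replies: Light→Y; Heavy→W.
The unique mutual best reply is (Light, Y), giving (6, 13).
Delta's commitment gain: 8 − 6 = 2.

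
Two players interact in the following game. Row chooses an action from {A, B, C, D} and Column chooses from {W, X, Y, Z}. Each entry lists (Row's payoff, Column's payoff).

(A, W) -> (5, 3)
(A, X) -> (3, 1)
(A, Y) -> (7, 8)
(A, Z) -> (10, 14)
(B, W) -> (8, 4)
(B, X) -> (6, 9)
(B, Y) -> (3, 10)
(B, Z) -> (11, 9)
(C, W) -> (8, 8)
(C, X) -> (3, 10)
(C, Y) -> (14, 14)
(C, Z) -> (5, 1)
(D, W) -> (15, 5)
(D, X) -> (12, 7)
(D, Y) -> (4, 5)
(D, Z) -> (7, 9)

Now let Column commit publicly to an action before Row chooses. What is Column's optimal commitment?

Y

Backward induction with Column moving first.
- W: BR = D, leader payoff 5.
- X: BR = D, leader payoff 7.
- Y: BR = C, leader payoff 14.
- Z: BR = B, leader payoff 9.
Column's induced payoffs are 5, 7, 14, 9, so Column commits to Y. Subgame-perfect outcome: (C, Y) with payoffs (14, 14).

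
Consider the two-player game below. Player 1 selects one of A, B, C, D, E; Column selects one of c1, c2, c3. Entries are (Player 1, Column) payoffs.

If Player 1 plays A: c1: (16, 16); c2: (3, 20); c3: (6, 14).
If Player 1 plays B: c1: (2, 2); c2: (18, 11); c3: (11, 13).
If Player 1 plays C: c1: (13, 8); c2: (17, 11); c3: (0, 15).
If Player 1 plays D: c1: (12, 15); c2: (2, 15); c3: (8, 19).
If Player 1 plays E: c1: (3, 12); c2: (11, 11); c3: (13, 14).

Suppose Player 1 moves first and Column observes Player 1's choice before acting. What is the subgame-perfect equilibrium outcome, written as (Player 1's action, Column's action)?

Backward induction with Player 1 moving first.
- A: BR = c2, leader payoff 3.
- B: BR = c3, leader payoff 11.
- C: BR = c3, leader payoff 0.
- D: BR = c3, leader payoff 8.
- E: BR = c3, leader payoff 13.
Player 1's induced payoffs are 3, 11, 0, 8, 13, so Player 1 commits to E. Subgame-perfect outcome: (E, c3) with payoffs (13, 14).

(E, c3)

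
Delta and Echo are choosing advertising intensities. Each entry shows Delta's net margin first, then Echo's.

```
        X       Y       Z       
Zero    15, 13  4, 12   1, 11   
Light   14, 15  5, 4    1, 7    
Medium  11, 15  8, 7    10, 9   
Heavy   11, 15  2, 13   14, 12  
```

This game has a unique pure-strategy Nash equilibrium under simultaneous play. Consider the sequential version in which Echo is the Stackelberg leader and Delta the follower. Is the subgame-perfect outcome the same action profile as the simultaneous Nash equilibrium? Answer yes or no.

Solve by backward induction (Echo leads).
- X → Delta plays Zero (best of 15, 14, 11, 11); Echo gets 13.
- Y → Delta plays Medium (best of 4, 5, 8, 2); Echo gets 7.
- Z → Delta plays Heavy (best of 1, 1, 10, 14); Echo gets 12.
Maximizing over 13, 7, 12, Echo chooses X. Subgame-perfect outcome: (Zero, X) with payoffs (15, 13).
Under simultaneous play:
Delta's best replies: X→Zero; Y→Medium; Z→Heavy.
Echo's best replies: Zero→X; Light→X; Medium→X; Heavy→X.
Only (Zero, X) has each player best-responding; Nash payoffs (15, 13).
Sequential outcome (Zero, X) coincides with the Nash profile (Zero, X).

yes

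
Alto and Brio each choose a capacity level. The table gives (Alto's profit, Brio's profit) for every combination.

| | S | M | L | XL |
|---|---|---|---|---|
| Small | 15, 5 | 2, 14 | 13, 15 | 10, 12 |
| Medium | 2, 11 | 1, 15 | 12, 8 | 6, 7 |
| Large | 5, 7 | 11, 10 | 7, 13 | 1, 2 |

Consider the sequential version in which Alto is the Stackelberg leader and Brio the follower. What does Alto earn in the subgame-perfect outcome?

Backward induction with Alto moving first.
- Small: BR = L, leader payoff 13.
- Medium: BR = M, leader payoff 1.
- Large: BR = L, leader payoff 7.
Among 13, 1, 7, the best is 13 at Small. Subgame-perfect outcome: (Small, L) with payoffs (13, 15).

13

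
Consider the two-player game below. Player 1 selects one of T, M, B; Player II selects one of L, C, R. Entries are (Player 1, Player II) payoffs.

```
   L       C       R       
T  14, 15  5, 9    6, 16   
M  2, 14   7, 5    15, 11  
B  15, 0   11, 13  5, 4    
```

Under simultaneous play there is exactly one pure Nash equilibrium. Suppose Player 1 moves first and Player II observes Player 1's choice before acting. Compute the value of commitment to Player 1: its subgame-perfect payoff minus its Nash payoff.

0

Solve by backward induction (Player 1 leads).
- T → Player II plays R (best of 15, 9, 16); Player 1 gets 6.
- M → Player II plays L (best of 14, 5, 11); Player 1 gets 2.
- B → Player II plays C (best of 0, 13, 4); Player 1 gets 11.
Maximizing over 6, 2, 11, Player 1 chooses B. Subgame-perfect outcome: (B, C) with payoffs (11, 13).
Under simultaneous play:
Player 1's best replies: L→B; C→B; R→M.
Player II's best replies: T→R; M→L; B→C.
The unique mutual best reply is (B, C), giving (11, 13).
Player 1's commitment gain: 11 − 11 = 0.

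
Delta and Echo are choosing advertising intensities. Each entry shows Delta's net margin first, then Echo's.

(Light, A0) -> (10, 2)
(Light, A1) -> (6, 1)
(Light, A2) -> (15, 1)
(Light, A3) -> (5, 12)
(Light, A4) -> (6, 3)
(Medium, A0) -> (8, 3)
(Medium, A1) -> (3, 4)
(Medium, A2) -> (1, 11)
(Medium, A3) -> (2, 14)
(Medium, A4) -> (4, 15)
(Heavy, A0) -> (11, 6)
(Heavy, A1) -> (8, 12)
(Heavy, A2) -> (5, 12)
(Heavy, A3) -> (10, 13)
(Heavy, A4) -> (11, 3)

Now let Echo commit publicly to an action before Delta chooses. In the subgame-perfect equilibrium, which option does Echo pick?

Solve by backward induction (Echo leads).
- A0 → Delta plays Heavy (best of 10, 8, 11); Echo gets 6.
- A1 → Delta plays Heavy (best of 6, 3, 8); Echo gets 12.
- A2 → Delta plays Light (best of 15, 1, 5); Echo gets 1.
- A3 → Delta plays Heavy (best of 5, 2, 10); Echo gets 13.
- A4 → Delta plays Heavy (best of 6, 4, 11); Echo gets 3.
Maximizing over 6, 12, 1, 13, 3, Echo chooses A3. Subgame-perfect outcome: (Heavy, A3) with payoffs (10, 13).

A3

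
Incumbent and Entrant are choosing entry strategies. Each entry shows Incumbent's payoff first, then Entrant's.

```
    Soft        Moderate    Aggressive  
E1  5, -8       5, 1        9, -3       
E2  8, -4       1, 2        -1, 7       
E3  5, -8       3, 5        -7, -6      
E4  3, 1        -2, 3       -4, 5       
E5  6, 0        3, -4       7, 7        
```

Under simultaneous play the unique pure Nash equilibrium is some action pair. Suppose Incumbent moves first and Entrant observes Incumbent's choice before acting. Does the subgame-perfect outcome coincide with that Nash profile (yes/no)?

Solve by backward induction (Incumbent leads).
- E1 → Entrant plays Moderate (best of -8, 1, -3); Incumbent gets 5.
- E2 → Entrant plays Aggressive (best of -4, 2, 7); Incumbent gets -1.
- E3 → Entrant plays Moderate (best of -8, 5, -6); Incumbent gets 3.
- E4 → Entrant plays Aggressive (best of 1, 3, 5); Incumbent gets -4.
- E5 → Entrant plays Aggressive (best of 0, -4, 7); Incumbent gets 7.
Incumbent's induced payoffs are 5, -1, 3, -4, 7, so Incumbent commits to E5. Subgame-perfect outcome: (E5, Aggressive) with payoffs (7, 7).
For the simultaneous game, intersect best replies.
Incumbent's best replies: Soft→E2; Moderate→E1; Aggressive→E1.
Entrant's best replies: E1→Moderate; E2→Aggressive; E3→Moderate; E4→Aggressive; E5→Aggressive.
The unique mutual best reply is (E1, Moderate), giving (5, 1).
Sequential outcome (E5, Aggressive) differs from the Nash profile (E1, Moderate).

no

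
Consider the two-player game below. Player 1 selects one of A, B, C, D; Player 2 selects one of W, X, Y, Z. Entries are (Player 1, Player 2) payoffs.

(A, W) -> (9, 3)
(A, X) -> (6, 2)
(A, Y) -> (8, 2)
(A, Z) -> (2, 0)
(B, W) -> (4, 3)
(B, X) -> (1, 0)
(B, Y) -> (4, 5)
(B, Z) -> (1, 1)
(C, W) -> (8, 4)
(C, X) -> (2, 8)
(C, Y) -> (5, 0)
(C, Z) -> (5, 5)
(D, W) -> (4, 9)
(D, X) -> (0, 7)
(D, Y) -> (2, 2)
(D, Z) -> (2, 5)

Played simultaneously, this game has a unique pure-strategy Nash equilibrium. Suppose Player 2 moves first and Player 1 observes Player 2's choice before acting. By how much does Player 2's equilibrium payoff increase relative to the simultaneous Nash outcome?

Player 1 best-responds to each possible Player 2 move:
- W → Player 1 plays A (best of 9, 4, 8, 4); Player 2 gets 3.
- X → Player 1 plays A (best of 6, 1, 2, 0); Player 2 gets 2.
- Y → Player 1 plays A (best of 8, 4, 5, 2); Player 2 gets 2.
- Z → Player 1 plays C (best of 2, 1, 5, 2); Player 2 gets 5.
Maximizing over 3, 2, 2, 5, Player 2 chooses Z. Subgame-perfect outcome: (C, Z) with payoffs (5, 5).
Under simultaneous play:
Player 1's best replies: W→A; X→A; Y→A; Z→C.
Player 2's best replies: A→W; B→Y; C→X; D→W.
The unique mutual best reply is (A, W), giving (9, 3).
Player 2's commitment gain: 5 − 3 = 2.

2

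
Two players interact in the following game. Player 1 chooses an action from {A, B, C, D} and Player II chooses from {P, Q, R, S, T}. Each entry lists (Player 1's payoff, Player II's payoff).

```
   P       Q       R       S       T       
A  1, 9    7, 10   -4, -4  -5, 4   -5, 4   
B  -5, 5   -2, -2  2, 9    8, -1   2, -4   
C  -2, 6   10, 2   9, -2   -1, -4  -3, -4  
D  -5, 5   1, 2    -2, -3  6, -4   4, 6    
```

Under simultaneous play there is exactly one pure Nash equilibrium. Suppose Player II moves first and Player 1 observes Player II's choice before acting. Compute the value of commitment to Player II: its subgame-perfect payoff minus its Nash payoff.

Player 1 best-responds to each possible Player II move:
- P → Player 1 plays A (best of 1, -5, -2, -5); Player II gets 9.
- Q → Player 1 plays C (best of 7, -2, 10, 1); Player II gets 2.
- R → Player 1 plays C (best of -4, 2, 9, -2); Player II gets -2.
- S → Player 1 plays B (best of -5, 8, -1, 6); Player II gets -1.
- T → Player 1 plays D (best of -5, 2, -3, 4); Player II gets 6.
Among 9, 2, -2, -1, 6, the best is 9 at P. Subgame-perfect outcome: (A, P) with payoffs (1, 9).
For the simultaneous game, intersect best replies.
Player 1's best replies: P→A; Q→C; R→C; S→B; T→D.
Player II's best replies: A→Q; B→R; C→P; D→T.
The unique mutual best reply is (D, T), giving (4, 6).
Player II's commitment gain: 9 − 6 = 3.

3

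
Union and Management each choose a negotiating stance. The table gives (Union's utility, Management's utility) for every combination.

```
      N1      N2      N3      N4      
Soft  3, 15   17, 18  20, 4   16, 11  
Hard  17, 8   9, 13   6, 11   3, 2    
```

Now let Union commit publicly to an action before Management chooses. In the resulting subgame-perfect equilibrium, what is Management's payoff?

Work backward from Management's decision.
- Soft: BR = N2, leader payoff 17.
- Hard: BR = N2, leader payoff 9.
Union's induced payoffs are 17, 9, so Union commits to Soft. Subgame-perfect outcome: (Soft, N2) with payoffs (17, 18).

18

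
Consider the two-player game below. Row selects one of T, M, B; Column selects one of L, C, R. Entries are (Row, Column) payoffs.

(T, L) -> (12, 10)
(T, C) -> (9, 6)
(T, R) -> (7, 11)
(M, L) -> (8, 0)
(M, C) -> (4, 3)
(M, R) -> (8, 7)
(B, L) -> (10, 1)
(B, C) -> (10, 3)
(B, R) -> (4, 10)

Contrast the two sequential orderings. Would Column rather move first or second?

first

If Row leads: Column's best replies are T→R, M→R, B→R; Row's induced payoffs 7, 8, 4; outcome (M, R), payoffs (8, 7).
If Column leads: Row's best replies are L→T, C→B, R→M; Column's induced payoffs 10, 3, 7; outcome (T, L), payoffs (12, 10).
Column gets 10 moving first and 7 moving second, so Column prefers to move first.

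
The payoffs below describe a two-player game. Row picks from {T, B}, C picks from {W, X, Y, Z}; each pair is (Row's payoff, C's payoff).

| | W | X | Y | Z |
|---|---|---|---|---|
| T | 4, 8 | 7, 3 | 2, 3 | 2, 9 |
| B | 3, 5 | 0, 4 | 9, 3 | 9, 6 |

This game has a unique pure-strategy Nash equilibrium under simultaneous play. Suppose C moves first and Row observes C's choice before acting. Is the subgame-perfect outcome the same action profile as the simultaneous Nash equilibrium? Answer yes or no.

Backward induction with C moving first.
- W: Row compares 4, 3 and picks T; C would get 8.
- X: Row compares 7, 0 and picks T; C would get 3.
- Y: Row compares 2, 9 and picks B; C would get 3.
- Z: Row compares 2, 9 and picks B; C would get 6.
Among 8, 3, 3, 6, the best is 8 at W. Subgame-perfect outcome: (T, W) with payoffs (4, 8).
Under simultaneous play:
Row's best replies: W→T; X→T; Y→B; Z→B.
C's best replies: T→Z; B→Z.
Only (B, Z) has each player best-responding; Nash payoffs (9, 6).
Sequential outcome (T, W) differs from the Nash profile (B, Z).

no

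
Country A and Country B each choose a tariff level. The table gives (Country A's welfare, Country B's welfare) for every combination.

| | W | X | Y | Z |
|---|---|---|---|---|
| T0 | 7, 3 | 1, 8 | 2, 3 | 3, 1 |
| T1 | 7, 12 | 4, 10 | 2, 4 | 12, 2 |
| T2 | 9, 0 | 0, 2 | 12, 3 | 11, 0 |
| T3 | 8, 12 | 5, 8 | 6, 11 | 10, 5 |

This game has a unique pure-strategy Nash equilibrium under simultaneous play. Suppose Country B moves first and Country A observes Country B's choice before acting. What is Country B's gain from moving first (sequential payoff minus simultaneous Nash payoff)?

Backward induction with Country B moving first.
- W → Country A plays T2 (best of 7, 7, 9, 8); Country B gets 0.
- X → Country A plays T3 (best of 1, 4, 0, 5); Country B gets 8.
- Y → Country A plays T2 (best of 2, 2, 12, 6); Country B gets 3.
- Z → Country A plays T1 (best of 3, 12, 11, 10); Country B gets 2.
Maximizing over 0, 8, 3, 2, Country B chooses X. Subgame-perfect outcome: (T3, X) with payoffs (5, 8).
Under simultaneous play:
Country A's best replies: W→T2; X→T3; Y→T2; Z→T1.
Country B's best replies: T0→X; T1→W; T2→Y; T3→W.
The unique mutual best reply is (T2, Y), giving (12, 3).
Country B's commitment gain: 8 − 3 = 5.

5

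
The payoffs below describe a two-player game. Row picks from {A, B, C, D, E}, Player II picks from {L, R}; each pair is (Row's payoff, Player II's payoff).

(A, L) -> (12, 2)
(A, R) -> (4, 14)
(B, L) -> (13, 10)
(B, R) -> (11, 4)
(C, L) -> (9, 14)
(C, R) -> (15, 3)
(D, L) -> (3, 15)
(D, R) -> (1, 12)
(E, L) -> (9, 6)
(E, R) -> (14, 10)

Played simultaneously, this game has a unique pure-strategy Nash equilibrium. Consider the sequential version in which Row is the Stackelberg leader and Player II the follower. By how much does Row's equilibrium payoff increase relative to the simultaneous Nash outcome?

Solve by backward induction (Row leads).
- A → Player II plays R (best of 2, 14); Row gets 4.
- B → Player II plays L (best of 10, 4); Row gets 13.
- C → Player II plays L (best of 14, 3); Row gets 9.
- D → Player II plays L (best of 15, 12); Row gets 3.
- E → Player II plays R (best of 6, 10); Row gets 14.
Row's induced payoffs are 4, 13, 9, 3, 14, so Row commits to E. Subgame-perfect outcome: (E, R) with payoffs (14, 10).
Under simultaneous play:
Row's best replies: L→B; R→C.
Player II's best replies: A→R; B→L; C→L; D→L; E→R.
Only (B, L) has each player best-responding; Nash payoffs (13, 10).
Row's commitment gain: 14 − 13 = 1.

1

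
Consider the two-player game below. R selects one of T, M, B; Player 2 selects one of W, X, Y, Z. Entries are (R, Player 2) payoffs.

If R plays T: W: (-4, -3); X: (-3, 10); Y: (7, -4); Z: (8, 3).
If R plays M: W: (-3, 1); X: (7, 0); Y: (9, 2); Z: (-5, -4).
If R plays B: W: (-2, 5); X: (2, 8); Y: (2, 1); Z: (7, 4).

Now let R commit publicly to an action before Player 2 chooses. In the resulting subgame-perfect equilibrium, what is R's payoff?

Work backward from Player 2's decision.
- T: BR = X, leader payoff -3.
- M: BR = Y, leader payoff 9.
- B: BR = X, leader payoff 2.
R's induced payoffs are -3, 9, 2, so R commits to M. Subgame-perfect outcome: (M, Y) with payoffs (9, 2).

9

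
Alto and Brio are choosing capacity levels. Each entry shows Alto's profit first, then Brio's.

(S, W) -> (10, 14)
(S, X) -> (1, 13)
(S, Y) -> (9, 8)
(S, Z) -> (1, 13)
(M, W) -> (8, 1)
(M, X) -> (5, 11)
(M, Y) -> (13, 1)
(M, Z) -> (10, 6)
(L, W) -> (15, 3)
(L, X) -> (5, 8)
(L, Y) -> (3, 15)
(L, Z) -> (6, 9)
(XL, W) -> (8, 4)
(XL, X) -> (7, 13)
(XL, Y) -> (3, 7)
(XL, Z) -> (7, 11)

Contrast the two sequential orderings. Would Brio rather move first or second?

If Alto leads: Brio's best replies are S→W, M→X, L→Y, XL→X; Alto's induced payoffs 10, 5, 3, 7; outcome (S, W), payoffs (10, 14).
If Brio leads: Alto's best replies are W→L, X→XL, Y→M, Z→M; Brio's induced payoffs 3, 13, 1, 6; outcome (XL, X), payoffs (7, 13).
Brio gets 13 moving first and 14 moving second, so Brio prefers to move second.

second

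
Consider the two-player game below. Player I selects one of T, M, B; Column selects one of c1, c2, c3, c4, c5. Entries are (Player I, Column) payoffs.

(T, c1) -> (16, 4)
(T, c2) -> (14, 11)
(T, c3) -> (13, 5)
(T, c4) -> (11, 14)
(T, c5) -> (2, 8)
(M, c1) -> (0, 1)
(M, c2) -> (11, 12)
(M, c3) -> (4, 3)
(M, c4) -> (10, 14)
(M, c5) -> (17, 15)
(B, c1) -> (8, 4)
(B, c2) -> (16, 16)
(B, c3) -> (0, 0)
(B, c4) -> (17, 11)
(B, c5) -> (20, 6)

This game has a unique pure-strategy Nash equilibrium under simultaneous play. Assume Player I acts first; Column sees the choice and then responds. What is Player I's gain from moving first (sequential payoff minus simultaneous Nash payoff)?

1

Solve by backward induction (Player I leads).
- T: Column compares 4, 11, 5, 14, 8 and picks c4; Player I would get 11.
- M: Column compares 1, 12, 3, 14, 15 and picks c5; Player I would get 17.
- B: Column compares 4, 16, 0, 11, 6 and picks c2; Player I would get 16.
Player I's induced payoffs are 11, 17, 16, so Player I commits to M. Subgame-perfect outcome: (M, c5) with payoffs (17, 15).
For the simultaneous game, intersect best replies.
Player I's best replies: c1→T; c2→B; c3→T; c4→B; c5→B.
Column's best replies: T→c4; M→c5; B→c2.
The unique mutual best reply is (B, c2), giving (16, 16).
Player I's commitment gain: 17 − 16 = 1.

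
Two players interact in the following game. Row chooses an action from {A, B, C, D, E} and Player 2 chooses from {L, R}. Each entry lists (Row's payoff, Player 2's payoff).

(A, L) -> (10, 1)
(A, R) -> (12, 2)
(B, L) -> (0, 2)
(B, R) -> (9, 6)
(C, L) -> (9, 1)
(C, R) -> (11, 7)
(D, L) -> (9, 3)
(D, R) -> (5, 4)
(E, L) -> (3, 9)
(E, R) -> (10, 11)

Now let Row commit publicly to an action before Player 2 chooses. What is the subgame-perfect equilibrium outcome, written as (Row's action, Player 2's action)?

Solve by backward induction (Row leads).
- A: BR = R, leader payoff 12.
- B: BR = R, leader payoff 9.
- C: BR = R, leader payoff 11.
- D: BR = R, leader payoff 5.
- E: BR = R, leader payoff 10.
Row's induced payoffs are 12, 9, 11, 5, 10, so Row commits to A. Subgame-perfect outcome: (A, R) with payoffs (12, 2).

(A, R)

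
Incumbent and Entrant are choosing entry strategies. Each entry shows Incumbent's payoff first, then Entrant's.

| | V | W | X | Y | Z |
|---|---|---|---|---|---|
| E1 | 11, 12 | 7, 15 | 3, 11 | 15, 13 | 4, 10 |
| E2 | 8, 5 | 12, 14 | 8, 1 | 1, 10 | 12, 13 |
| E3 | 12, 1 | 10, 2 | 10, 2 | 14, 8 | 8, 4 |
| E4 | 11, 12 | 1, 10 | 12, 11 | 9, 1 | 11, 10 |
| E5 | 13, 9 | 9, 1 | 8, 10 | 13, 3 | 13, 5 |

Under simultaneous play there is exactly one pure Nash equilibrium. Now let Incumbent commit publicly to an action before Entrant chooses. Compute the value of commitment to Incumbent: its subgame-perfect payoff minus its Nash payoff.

2

Backward induction with Incumbent moving first.
- E1: Entrant compares 12, 15, 11, 13, 10 and picks W; Incumbent would get 7.
- E2: Entrant compares 5, 14, 1, 10, 13 and picks W; Incumbent would get 12.
- E3: Entrant compares 1, 2, 2, 8, 4 and picks Y; Incumbent would get 14.
- E4: Entrant compares 12, 10, 11, 1, 10 and picks V; Incumbent would get 11.
- E5: Entrant compares 9, 1, 10, 3, 5 and picks X; Incumbent would get 8.
Among 7, 12, 14, 11, 8, the best is 14 at E3. Subgame-perfect outcome: (E3, Y) with payoffs (14, 8).
For the simultaneous game, intersect best replies.
Incumbent's best replies: V→E5; W→E2; X→E4; Y→E1; Z→E5.
Entrant's best replies: E1→W; E2→W; E3→Y; E4→V; E5→X.
Only (E2, W) has each player best-responding; Nash payoffs (12, 14).
Incumbent's commitment gain: 14 − 12 = 2.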